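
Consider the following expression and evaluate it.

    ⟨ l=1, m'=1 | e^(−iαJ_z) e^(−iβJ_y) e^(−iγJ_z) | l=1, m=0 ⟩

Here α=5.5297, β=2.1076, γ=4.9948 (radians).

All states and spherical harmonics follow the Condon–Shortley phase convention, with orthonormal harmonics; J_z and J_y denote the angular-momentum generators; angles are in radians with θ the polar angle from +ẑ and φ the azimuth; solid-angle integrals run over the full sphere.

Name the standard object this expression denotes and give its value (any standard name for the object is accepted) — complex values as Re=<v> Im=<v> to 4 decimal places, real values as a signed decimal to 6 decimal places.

Wigner D-matrix element, Re=-0.4432 Im=-0.4157

This is a Wigner D-matrix element — the rotation-matrix element ⟨l m'| R(α,β,γ) |l m⟩ in the angular-momentum basis.
Split into d^1_{1,0}(β=2.1076) × two z-phases.
c=cos(2.107600/2)=0.494271, s=sin(2.107600/2)=0.869308; N=√[2·1·1·1]=1.414214
The bounds max(0,m−m')=0 and min(l+m,l−m')=0 give 1 term
  k=0: (−1)^1·1.4142/(1)·0.4943^1·0.8693^1 = -0.607651
d^1_{1,0}(2.1076) = -0.607651
Attach z-rotation phases: D = e^{-i(1)(5.5297)}·(-0.607651)·e^{-i(0)(4.9948)} = -0.443165-0.415745i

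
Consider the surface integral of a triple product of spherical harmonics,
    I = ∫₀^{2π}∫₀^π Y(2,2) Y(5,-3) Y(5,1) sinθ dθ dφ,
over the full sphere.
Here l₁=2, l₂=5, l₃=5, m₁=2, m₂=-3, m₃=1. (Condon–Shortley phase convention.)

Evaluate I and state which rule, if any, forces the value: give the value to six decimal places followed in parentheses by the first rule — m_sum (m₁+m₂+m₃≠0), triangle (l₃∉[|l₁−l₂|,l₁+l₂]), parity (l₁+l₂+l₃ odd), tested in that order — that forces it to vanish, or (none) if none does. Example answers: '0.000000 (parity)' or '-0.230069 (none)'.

0.171169 (none)

Rules hold: Σm=0, L=12 even, 3≤5≤7.
N = 5·11·11 = 605
Δ = 2!·2!·8!/13! = 1/38610
Racah Σ t=0..2: t=0:+1/2880 t=1:−1/576 t=2:+1/2880 = -1/960
⇒ 3j(2 5 5; 0 0 0)² = 10/429, sgn +1
Racah Σ t=0..0: t=0:+1/5760 = 1/5760
⇒ 3j(2 5 5; 2 -3 1)² = 56/2145, sgn +1
4πI² = N·(3j₀)²·(3jₘ)² = 560/1521
I = +1·√(0.368179/4π) = 0.17116875
No selection rule forces the value: the integral is nonzero (none).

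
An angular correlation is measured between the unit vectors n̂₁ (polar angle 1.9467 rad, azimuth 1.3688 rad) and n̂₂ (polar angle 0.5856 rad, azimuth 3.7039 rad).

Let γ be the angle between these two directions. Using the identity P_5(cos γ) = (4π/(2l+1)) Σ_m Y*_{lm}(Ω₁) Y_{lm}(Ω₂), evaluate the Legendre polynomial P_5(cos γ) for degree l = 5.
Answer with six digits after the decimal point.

0.295465

Expand P_5 via completeness: Σ_{m} conj(Y_{5,m}) at Ω₁ times Y_{5,m} at Ω₂ —
  m=-5: (+0.273691+0.171901i) × (+0.022646+0.007758i) = +0.004864+0.006016i  (running Σ = +0.004864+0.006016i)
  m=-4: (-0.278710+0.291594i) × (-0.071632-0.088865i) = +0.045877+0.003880i  (running Σ = +0.050741+0.009896i)
  m=-3: (-0.033770-0.048732i) × (+0.035534+0.304618i) = +0.013645-0.012019i  (running Σ = +0.064386-0.002122i)
  m=-2: (-0.294855+0.126053i) × (+0.201741-0.421740i) = -0.006323+0.149782i  (running Σ = +0.058063+0.147660i)
  m=-1: (-0.030206-0.147500i) × (-0.210610+0.132720i) = +0.025938+0.027056i  (running Σ = +0.084001+0.174716i)
  m=0: (-0.288098-0.000000i) × (-0.314593+0.000000i) = +0.090634+0.000000i  (running Σ = +0.174635+0.174716i)
  m=1: (+0.030206-0.147500i) × (+0.210610+0.132720i) = +0.025938-0.027056i  (running Σ = +0.200573+0.147660i)
  m=2: (-0.294855-0.126053i) × (+0.201741+0.421740i) = -0.006323-0.149782i  (running Σ = +0.194250-0.002122i)
  m=3: (+0.033770-0.048732i) × (-0.035534+0.304618i) = +0.013645+0.012019i  (running Σ = +0.207895+0.009896i)
  m=4: (-0.278710-0.291594i) × (-0.071632+0.088865i) = +0.045877-0.003880i  (running Σ = +0.253772+0.006016i)
  m=5: (-0.273691+0.171901i) × (-0.022646+0.007758i) = +0.004864-0.006016i  (running Σ = +0.258636+0.000000i)
Σ over m = +0.258636+0.000000i; ×(4π/11) → +0.295465+0.000000i. Real part: 0.295465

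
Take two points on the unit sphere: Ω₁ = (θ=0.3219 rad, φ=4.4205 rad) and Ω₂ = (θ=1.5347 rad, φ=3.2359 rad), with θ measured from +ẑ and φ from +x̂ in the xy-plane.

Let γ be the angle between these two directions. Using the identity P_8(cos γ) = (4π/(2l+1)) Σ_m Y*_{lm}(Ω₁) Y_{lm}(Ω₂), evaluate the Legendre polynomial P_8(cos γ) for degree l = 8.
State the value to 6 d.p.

Expand P_8 via completeness: Σ_{m} conj(Y_{8,m}) at Ω₁ times Y_{8,m} at Ω₂ —
  m=-8: (-0.000036, -0.000037) × (0.373611, -0.351179) = (-0.000026, -0.000001)  (running Σ = (-0.000026, -0.000001))
  m=-7: (0.000552, -0.000282) × (-0.058504, 0.045420) = (-0.000019, 0.000042)  (running Σ = (-0.000046, 0.000040))
  m=-6: (0.000847, 0.004641) × (-0.310323, 0.197093) = (-0.001178, -0.001273)  (running Σ = (-0.001223, -0.001233))
  m=-5: (-0.025508, -0.002852) × (0.077665, -0.039601) = (-0.002094, 0.000789)  (running Σ = (-0.003318, -0.000444))
  m=-4: (0.040217, -0.094269) × (0.303100, -0.120089) = (0.000869, -0.033403)  (running Σ = (-0.002449, -0.033847))
  m=-3: (0.225398, 0.187981) × (-0.089608, 0.026051) = (-0.025095, -0.010973)  (running Σ = (-0.027543, -0.044820))
  m=-2: (-0.460786, 0.304386) × (-0.302893, 0.057817) = (0.121970, -0.118838)  (running Σ = (0.094427, -0.163657))
  m=-1: (-0.145805, -0.485255) × (0.095510, -0.009034) = (-0.018310, -0.045030)  (running Σ = (0.076117, -0.208687))
  m=0: (-0.186417, -0.000000) × (0.303232, 0.000000) = (-0.056528, -0.000000)  (running Σ = (0.019589, -0.208687))
  m=1: (0.145805, -0.485255) × (-0.095510, -0.009034) = (-0.018310, 0.045030)  (running Σ = (0.001280, -0.163657))
  m=2: (-0.460786, -0.304386) × (-0.302893, -0.057817) = (0.121970, 0.118838)  (running Σ = (0.123249, -0.044820))
  m=3: (-0.225398, 0.187981) × (0.089608, 0.026051) = (-0.025095, 0.010973)  (running Σ = (0.098155, -0.033847))
  m=4: (0.040217, 0.094269) × (0.303100, 0.120089) = (0.000869, 0.033403)  (running Σ = (0.099024, -0.000444))
  m=5: (0.025508, -0.002852) × (-0.077665, -0.039601) = (-0.002094, -0.000789)  (running Σ = (0.096930, -0.001233))
  m=6: (0.000847, -0.004641) × (-0.310323, -0.197093) = (-0.001178, 0.001273)  (running Σ = (0.095752, 0.000040))
  m=7: (-0.000552, -0.000282) × (0.058504, 0.045420) = (-0.000019, -0.000042)  (running Σ = (0.095733, -0.000001))
  m=8: (-0.000036, 0.000037) × (0.373611, 0.351179) = (-0.000026, 0.000001)  (running Σ = (0.095706, -0.000000))
Total Σ_m = (0.095706, -0.000000). Multiply by 0.739198: (0.070746, -0.000000). P_8(cos γ) = 0.070746

0.070746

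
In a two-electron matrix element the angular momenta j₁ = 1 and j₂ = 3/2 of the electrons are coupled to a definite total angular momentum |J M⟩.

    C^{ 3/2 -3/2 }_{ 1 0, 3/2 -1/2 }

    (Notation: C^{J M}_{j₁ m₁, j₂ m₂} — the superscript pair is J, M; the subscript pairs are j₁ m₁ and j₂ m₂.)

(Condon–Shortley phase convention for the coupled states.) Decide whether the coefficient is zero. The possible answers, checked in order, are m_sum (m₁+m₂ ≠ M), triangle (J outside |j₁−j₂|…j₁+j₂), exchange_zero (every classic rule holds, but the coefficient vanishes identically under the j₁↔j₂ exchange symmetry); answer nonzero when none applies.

m-sum: m₁+m₂ = 0+(-1/2) = -1/2, M = -3/2  ✗ ⇒ coefficient is 0

m_sum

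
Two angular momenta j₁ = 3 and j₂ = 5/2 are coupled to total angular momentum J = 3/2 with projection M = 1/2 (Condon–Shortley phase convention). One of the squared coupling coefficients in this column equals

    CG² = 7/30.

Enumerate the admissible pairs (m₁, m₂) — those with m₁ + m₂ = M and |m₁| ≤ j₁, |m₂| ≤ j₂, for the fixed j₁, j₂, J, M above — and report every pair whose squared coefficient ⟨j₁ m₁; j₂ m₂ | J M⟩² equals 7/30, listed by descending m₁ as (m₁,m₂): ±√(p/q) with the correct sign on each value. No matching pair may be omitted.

(-1,3/2): −√(7/30)

Admissible pairs with m₁+m₂ = M = 1/2: (-2,5/2), (-1,3/2), (0,1/2), (1,-1/2), (2,-3/2), (3,-5/2)
  (m₁,m₂)=(3,-5/2): CG² = 5/14, CG = +√(5/14)
  (m₁,m₂)=(2,-3/2): CG² = 1/21, CG = −√(1/21)
  (m₁,m₂)=(1,-1/2): CG² = 1/105, CG = −√(1/105)
  (m₁,m₂)=(0,1/2): CG² = 4/35, CG = +√(4/35)
  (m₁,m₂)=(-1,3/2): CG² = 7/30, CG = −√(7/30)   ← matches the target
  (m₁,m₂)=(-2,5/2): CG² = 5/21, CG = +√(5/21)
Pairs with CG² = 7/30: (-1,3/2): −√(7/30)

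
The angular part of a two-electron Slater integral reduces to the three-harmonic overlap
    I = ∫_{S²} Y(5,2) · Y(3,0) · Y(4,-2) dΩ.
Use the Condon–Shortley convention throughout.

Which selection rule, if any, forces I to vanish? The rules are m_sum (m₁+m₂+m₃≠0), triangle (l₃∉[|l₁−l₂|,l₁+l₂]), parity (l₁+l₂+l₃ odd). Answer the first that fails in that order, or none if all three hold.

m₁+m₂+m₃ = 2 + 0 − 2 = 0  ✓
triangle: |5−3|=2 ≤ l₃=4 ≤ 5+3=8  ✓
parity: l₁+l₂+l₃ = 12 is even  ✓

none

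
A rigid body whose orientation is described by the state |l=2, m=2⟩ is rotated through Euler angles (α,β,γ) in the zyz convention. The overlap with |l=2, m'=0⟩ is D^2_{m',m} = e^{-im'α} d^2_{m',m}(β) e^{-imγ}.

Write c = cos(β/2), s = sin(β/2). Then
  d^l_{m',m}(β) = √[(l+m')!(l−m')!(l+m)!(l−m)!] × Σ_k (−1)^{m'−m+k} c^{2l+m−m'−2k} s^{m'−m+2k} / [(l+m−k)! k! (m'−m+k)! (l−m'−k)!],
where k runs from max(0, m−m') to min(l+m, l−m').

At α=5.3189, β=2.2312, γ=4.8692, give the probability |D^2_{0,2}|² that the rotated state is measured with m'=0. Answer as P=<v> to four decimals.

D^2_{0,2}(5.3189,2.2312,4.8692) = e^{-i·0·5.3189}·d^2_{0,2}(2.2312)·e^{-i·2·4.8692}. Compute d first:
With c≡cos(β/2)=0.439639 and s≡sin(β/2)=0.898175, N=[2·2·24·1]^{1/2}=9.797959
k: max(0,(2)−(0))=2 … min(2+(2),2−(0))=2
  k=2: (−1)^0·9.7980/(4)·0.4396^2·0.8982^2 = +0.381935
d^2_{0,2}(2.2312) = +0.381935
|D^2_{0,2}|² = |d^2_{0,2}(β)|² = (+0.381935)² = 0.145874 (the z-rotation phases have unit modulus)

P=0.1459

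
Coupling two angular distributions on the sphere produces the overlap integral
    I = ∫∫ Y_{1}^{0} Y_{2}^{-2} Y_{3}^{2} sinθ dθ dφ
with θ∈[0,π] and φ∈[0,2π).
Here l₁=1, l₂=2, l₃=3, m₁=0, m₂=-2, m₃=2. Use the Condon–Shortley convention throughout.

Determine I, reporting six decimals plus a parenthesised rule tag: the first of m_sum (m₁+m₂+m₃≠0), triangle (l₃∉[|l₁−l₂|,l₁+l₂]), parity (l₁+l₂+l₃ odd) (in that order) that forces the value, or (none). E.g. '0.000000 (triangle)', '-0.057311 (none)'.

Rules hold: Σm=0, L=6 even, 1≤3≤3.
N = 3·5·7 = 105
Δ = 0!·2!·4!/7! = 1/105
Racah Σ t=0..0: t=0:+1/4 = 1/4
⇒ 3j(1 2 3; 0 0 0)² = 3/35, sgn -1
Racah Σ t=0..0: t=0:+1/24 = 1/24
⇒ 3j(1 2 3; 0 -2 2)² = 1/21, sgn -1
4πI² = N·(3j₀)²·(3jₘ)² = 3/7
I = +1·√(0.428571/4π) = 0.18467439
No selection rule forces the value: the integral is nonzero (none).

0.184674 (none)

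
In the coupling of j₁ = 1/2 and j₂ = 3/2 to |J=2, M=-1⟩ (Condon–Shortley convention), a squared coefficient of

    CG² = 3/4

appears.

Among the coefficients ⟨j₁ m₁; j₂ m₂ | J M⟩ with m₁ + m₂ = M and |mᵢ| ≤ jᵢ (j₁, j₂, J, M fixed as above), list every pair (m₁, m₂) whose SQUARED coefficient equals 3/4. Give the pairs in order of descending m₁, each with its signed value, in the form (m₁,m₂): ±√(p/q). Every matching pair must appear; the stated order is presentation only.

Admissible pairs with m₁+m₂ = M = -1: (-1/2,-1/2), (1/2,-3/2)
  (m₁,m₂)=(1/2,-3/2): CG² = 1/4, CG = +√(1/4)
  (m₁,m₂)=(-1/2,-1/2): CG² = 3/4, CG = +√(3/4)   ← matches the target
Pairs with CG² = 3/4: (-1/2,-1/2): +√(3/4)

(-1/2,-1/2): +√(3/4)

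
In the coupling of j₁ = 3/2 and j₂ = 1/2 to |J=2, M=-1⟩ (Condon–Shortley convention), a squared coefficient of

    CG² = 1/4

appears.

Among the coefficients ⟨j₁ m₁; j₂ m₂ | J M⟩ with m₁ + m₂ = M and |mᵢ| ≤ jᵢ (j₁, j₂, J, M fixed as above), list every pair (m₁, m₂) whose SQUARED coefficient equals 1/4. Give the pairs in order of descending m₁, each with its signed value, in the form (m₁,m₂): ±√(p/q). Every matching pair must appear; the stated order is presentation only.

Admissible pairs with m₁+m₂ = M = -1: (-3/2,1/2), (-1/2,-1/2)
  (m₁,m₂)=(-1/2,-1/2): CG² = 3/4, CG = +√(3/4)
  (m₁,m₂)=(-3/2,1/2): CG² = 1/4, CG = +√(1/4)   ← matches the target
Pairs with CG² = 1/4: (-3/2,1/2): +√(1/4)

(-3/2,1/2): +√(1/4)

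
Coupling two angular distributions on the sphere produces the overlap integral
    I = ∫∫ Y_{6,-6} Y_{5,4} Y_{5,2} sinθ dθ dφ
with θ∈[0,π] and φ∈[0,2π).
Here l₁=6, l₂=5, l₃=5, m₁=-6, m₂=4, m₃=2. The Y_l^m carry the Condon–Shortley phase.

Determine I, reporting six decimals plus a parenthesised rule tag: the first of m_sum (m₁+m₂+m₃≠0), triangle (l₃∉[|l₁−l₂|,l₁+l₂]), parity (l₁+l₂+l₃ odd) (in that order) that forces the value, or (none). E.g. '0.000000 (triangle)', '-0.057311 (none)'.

m-sum 0 ✓  L=16 even ✓  1≤5≤11 ✓
Π(2lᵢ+1) = 13×11×11 = 1573
triangle coeff Δ(6,5,5) = 1/28588560
Σ_t [1,5]: t=1:−1/345600 t=2:+1/13824 t=3:−1/5184 t=4:+1/13824 t=5:−1/345600 = -7/129600
(3j)²=80/7293 [(6 5 5; 0 0 0)], sign=+1
Σ_t [6,6]: t=6:+1/3110400 = 1/3110400
(3j)²=21/1105 [(6 5 5; -6 4 2)], sign=-1
⇒ 4πI² = 1232/3757
I = (-1)√(1232/3757/(4π)) = -0.16153991
No selection rule forces the value: the integral is nonzero (none).

-0.161540 (none)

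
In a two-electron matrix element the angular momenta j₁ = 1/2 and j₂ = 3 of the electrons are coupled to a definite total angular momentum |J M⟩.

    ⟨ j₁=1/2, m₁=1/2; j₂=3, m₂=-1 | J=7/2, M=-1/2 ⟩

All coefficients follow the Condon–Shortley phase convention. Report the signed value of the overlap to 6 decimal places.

+0.654654  (= +√(3/7))

triangle: 0!·1!·6!/8! = 720/40320
(j±m)!: 1!·0!·2!·4!·3!·4! = 6912
prefactor² = (2J+1)·Δ·N² = 6912/7
  k=0: +1/(0!·0!·0!·2!·1!·4!) = 1/48
Σ = 1/48  ⇒  CG² = 6912/7·(1/48)² = 3/7
CG = +√(3/7) = +0.654654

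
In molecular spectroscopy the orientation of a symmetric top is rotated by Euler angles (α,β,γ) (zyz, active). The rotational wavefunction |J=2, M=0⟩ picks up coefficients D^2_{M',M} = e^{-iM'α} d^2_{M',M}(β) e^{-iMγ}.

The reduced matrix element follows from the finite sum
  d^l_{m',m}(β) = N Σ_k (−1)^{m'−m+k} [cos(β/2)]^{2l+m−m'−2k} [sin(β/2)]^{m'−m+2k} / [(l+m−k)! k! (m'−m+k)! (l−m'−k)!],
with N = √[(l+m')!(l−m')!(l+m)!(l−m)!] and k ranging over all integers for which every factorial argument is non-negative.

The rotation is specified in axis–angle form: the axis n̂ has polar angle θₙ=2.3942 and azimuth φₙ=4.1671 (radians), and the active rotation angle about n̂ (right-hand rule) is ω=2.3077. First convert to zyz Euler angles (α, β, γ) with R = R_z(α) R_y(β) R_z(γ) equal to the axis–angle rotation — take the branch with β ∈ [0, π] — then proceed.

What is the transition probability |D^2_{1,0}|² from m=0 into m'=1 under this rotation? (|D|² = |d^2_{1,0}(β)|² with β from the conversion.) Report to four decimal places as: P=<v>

Axis–angle → zyz. n̂ = (sinθₙcosφₙ, sinθₙsinφₙ, cosθₙ) = (-0.352552, -0.581153, -0.733464), ω = 2.3077.
R = I cosω + sinω [n̂]ₓ + (1−cosω) n̂n̂ᵀ gives
  R = [-0.464181, +0.885738, +0.001977; -0.200599, -0.107300, +0.973780; +0.862726, +0.451613, +0.227485]
β = atan2(√(R₁₃²+R₂₃²), R₃₃) = 1.341302; α = atan2(R₂₃, R₁₃) mod 2π = 1.568766; γ = atan2(R₃₂, −R₃₁) mod 2π = 2.659344
Split into d^2_{1,0}(β=1.3413) × two z-phases.
c=cos(1.341302/2)=0.783417, s=sin(1.341302/2)=0.621496; N=√[6·1·2·2]=4.898979
k∈{0,1} keeps every argument non-negative
  k=0: (−1)^1·4.8990/(2)·0.7834^3·0.6215^1 = -0.731970
  k=1: (−1)^2·4.8990/(2)·0.7834^1·0.6215^3 = +0.460664
d^2_{1,0}(1.3413) = -0.731970 +0.460664 = -0.271306
|D^2_{1,0}|² = |d^2_{1,0}(β)|² = (-0.271306)² = 0.073607 (the z-rotation phases have unit modulus)

P=0.0736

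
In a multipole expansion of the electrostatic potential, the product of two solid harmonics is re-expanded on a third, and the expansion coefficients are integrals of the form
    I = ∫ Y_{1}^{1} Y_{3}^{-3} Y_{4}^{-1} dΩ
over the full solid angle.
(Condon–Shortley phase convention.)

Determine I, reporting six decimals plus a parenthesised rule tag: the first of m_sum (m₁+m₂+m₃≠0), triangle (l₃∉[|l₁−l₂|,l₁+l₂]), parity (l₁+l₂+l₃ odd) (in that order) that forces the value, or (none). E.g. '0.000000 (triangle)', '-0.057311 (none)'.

0.000000 (m_sum)

m-sum = 1 − 3 − 1 = -3 ≠ 0 ⇒ I = 0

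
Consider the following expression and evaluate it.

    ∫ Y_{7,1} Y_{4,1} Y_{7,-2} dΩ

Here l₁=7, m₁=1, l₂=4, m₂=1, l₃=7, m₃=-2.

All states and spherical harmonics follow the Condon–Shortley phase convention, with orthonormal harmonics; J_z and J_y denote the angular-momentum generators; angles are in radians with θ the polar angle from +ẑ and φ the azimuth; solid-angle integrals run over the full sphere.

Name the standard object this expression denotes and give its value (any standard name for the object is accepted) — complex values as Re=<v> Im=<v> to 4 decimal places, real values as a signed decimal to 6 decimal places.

Gaunt coefficient, +0.100255

This is a Gaunt coefficient — the integral of a triple product of spherical harmonics over the sphere.
Checks pass: Σm=0; 18 even; l₃=7∈[3,11].
(2·7+1)(2·4+1)(2·7+1) = 2025
Δ: 4! 10! 4! / 19! → 1/58198140
sum: t=0:+1/17418240 t=1:−1/622080 t=2:+1/230400 t=3:−1/622080 t=4:+1/17418240 = 1/806400
3j²(7 4 7; 0 0 0) = Δ·Π!·Σ² = 2268/230945  (sign -1)
sum: t=1:−1/2073600 t=2:+1/414720 t=3:−1/725760 t=4:+1/11612160 = 37/58060800
3j²(7 4 7; 1 1 -2) = Δ·Π!·Σ² = 4107/646646  (sign -1)
combine: 4πI² = 2025·2268/230945·4107/646646 = 269460270/2133423721
take √, sign +1: I = 0.10025450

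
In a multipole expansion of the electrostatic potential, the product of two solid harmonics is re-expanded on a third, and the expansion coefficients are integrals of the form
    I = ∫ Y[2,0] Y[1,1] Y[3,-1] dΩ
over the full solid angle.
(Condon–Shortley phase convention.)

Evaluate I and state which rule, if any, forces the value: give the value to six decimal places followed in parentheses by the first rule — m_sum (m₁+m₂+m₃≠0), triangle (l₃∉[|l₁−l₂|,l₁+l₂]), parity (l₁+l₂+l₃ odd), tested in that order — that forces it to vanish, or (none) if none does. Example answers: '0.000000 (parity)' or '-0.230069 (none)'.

Checks pass: Σm=0; 6 even; l₃=3∈[1,3].
(2·2+1)(2·1+1)(2·3+1) = 105
Δ: 0! 4! 2! / 7! → 1/105
sum: t=0:+1/4 = 1/4
3j²(2 1 3; 0 0 0) = Δ·Π!·Σ² = 3/35  (sign -1)
sum: t=0:+1/8 = 1/8
3j²(2 1 3; 0 1 -1) = Δ·Π!·Σ² = 2/35  (sign +1)
combine: 4πI² = 105·3/35·2/35 = 18/35
take √, sign -1: I = -0.20230066
No selection rule forces the value: the integral is nonzero (none).

-0.202301 (none)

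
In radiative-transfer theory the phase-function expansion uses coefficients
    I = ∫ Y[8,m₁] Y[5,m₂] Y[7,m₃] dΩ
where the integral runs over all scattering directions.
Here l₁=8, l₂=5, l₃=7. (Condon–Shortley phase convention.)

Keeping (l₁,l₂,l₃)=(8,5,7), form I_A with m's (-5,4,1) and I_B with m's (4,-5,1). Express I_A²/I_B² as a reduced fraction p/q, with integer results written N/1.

13/40

Same 8,5,7: normalisation and zero-m 3j drop out of the ratio.
A: Δ: 6! 10! 4! / 21! → 1/814773960; sum: t=5:−1/232243200 t=6:+1/130636800 = 1/298598400; 3j²(8 5 7; -5 4 1) = Δ·Π!·Σ² = 7/1292  (sign +1)
B: Δ: 6! 10! 4! / 21! → 1/814773960; sum: t=0:+1/298598400 = 1/298598400; 3j²(8 5 7; 4 -5 1) = Δ·Π!·Σ² = 70/4199  (sign +1)
I_A²/I_B² = (7/1292)/(70/4199) = 13/40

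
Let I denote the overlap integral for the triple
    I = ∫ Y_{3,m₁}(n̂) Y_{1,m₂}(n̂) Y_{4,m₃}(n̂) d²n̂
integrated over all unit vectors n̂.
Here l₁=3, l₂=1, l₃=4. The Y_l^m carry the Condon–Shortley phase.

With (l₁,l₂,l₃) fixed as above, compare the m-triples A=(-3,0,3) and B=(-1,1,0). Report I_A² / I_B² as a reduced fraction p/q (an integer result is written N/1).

Same 3,1,4: normalisation and zero-m 3j drop out of the ratio.
A: Δ: 0! 6! 2! / 9! → 1/252; sum: t=0:+1/720 = 1/720; 3j²(3 1 4; -3 0 3) = Δ·Π!·Σ² = 1/36  (sign -1)
B: Δ: 0! 6! 2! / 9! → 1/252; sum: t=0:+1/96 = 1/96; 3j²(3 1 4; -1 1 0) = Δ·Π!·Σ² = 1/42  (sign +1)
I_A²/I_B² = (1/36)/(1/42) = 7/6

7/6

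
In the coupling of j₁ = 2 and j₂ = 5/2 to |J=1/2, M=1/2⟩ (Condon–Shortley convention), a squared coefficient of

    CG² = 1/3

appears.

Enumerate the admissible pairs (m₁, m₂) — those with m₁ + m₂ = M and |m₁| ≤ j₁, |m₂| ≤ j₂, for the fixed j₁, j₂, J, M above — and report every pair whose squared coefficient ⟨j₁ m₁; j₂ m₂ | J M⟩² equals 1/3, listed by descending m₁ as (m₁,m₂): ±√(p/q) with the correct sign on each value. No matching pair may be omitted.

(-2,5/2): +√(1/3)

Admissible pairs with m₁+m₂ = M = 1/2: (-2,5/2), (-1,3/2), (0,1/2), (1,-1/2), (2,-3/2)
  (m₁,m₂)=(2,-3/2): CG² = 1/15, CG = +√(1/15)
  (m₁,m₂)=(1,-1/2): CG² = 2/15, CG = −√(2/15)
  (m₁,m₂)=(0,1/2): CG² = 1/5, CG = +√(1/5)
  (m₁,m₂)=(-1,3/2): CG² = 4/15, CG = −√(4/15)
  (m₁,m₂)=(-2,5/2): CG² = 1/3, CG = +√(1/3)   ← matches the target
Pairs with CG² = 1/3: (-2,5/2): +√(1/3)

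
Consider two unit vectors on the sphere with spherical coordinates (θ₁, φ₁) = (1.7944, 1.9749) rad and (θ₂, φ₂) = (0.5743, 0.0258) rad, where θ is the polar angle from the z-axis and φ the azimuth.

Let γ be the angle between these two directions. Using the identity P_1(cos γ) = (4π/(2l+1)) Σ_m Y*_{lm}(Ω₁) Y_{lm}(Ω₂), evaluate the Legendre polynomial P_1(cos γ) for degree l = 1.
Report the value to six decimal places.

Addition theorem: P_1(cos γ) = (4π/3) Σ_m Y*_{lm}(Ω₁) Y_{lm}(Ω₂), m = −1…1:
  [-1]  conj(Y_{1,-1})(Ω₁) = -0.132465+0.309758i ; Y_{1,-1}(Ω₂) = +0.187626-0.004842i ; Δ = -0.023354+0.058760i
  [+0]  conj(Y_{1,0})(Ω₁) = -0.108345-0.000000i ; Y_{1,0}(Ω₂) = +0.410217+0.000000i ; Δ = -0.044445-0.000000i
  [+1]  conj(Y_{1,1})(Ω₁) = +0.132465+0.309758i ; Y_{1,1}(Ω₂) = -0.187626-0.004842i ; Δ = -0.023354-0.058760i
Σ over m = -0.091153+0.000000i; ×(4π/3) → -0.381821+0.000000i. Real part: -0.381821

-0.381821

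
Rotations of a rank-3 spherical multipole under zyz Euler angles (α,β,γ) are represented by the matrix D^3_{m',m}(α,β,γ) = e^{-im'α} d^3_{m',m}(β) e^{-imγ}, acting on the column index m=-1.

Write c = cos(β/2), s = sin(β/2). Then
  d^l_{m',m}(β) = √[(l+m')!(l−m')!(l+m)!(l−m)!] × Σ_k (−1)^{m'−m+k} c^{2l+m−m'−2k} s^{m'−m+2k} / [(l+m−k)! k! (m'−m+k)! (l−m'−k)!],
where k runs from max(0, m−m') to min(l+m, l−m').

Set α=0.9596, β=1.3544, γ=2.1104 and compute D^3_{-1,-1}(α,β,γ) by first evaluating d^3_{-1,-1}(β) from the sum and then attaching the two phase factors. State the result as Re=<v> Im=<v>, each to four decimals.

Split into d^3_{-1,-1}(β=1.3544) × two z-phases.
With c≡cos(β/2)=0.779330 and s≡sin(β/2)=0.626613, N=[2·24·2·24]^{1/2}=48.000000
k∈{0,1,2} keeps every argument non-negative
  k=0: (−1)^0·48.0000/(48)·0.7793^6·0.6266^0 = +0.224042
  k=1: (−1)^1·48.0000/(6)·0.7793^4·0.6266^2 = -1.158712
  k=2: (−1)^2·48.0000/(8)·0.7793^2·0.6266^4 = +0.561815
d^3_{-1,-1}(1.3544) = +0.224042 -1.158712 +0.561815 = -0.372856
D = (+0.573848+0.818962i)·(-0.372856)·(-0.513796+0.857912i) = +0.371900-0.026671i

Re=0.3719 Im=-0.0267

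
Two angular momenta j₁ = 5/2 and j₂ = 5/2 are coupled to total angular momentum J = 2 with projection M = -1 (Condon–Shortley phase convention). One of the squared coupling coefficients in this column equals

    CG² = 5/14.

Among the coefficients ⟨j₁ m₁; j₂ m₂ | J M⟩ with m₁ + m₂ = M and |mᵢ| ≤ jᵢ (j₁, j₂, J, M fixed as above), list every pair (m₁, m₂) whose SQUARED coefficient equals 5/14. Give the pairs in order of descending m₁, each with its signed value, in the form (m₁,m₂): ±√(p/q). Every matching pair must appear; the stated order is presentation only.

(3/2,-5/2): +√(5/14); (-5/2,3/2): −√(5/14)

Admissible pairs with m₁+m₂ = M = -1: (-5/2,3/2), (-3/2,1/2), (-1/2,-1/2), (1/2,-3/2), (3/2,-5/2)
  (m₁,m₂)=(3/2,-5/2): CG² = 5/14, CG = +√(5/14)   ← matches the target
  (m₁,m₂)=(1/2,-3/2): CG² = 1/7, CG = −√(1/7)
  (m₁,m₂)=(-1/2,-1/2): CG² = 0/1, CG = 0
  (m₁,m₂)=(-3/2,1/2): CG² = 1/7, CG = +√(1/7)
  (m₁,m₂)=(-5/2,3/2): CG² = 5/14, CG = −√(5/14)   ← matches the target
Pairs with CG² = 5/14: (3/2,-5/2): +√(5/14); (-5/2,3/2): −√(5/14)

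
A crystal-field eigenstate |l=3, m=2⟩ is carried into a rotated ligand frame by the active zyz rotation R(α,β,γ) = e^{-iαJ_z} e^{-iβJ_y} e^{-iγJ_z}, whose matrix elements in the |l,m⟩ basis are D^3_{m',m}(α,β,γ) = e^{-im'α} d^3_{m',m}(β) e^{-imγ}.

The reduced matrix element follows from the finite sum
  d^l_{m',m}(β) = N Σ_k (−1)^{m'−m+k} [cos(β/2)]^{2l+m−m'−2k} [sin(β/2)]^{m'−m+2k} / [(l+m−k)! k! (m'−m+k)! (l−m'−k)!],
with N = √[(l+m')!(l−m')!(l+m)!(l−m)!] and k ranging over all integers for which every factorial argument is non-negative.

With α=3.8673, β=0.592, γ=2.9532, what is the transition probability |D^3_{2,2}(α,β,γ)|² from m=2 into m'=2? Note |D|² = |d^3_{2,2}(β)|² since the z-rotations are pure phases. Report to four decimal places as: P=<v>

Split into d^3_{2,2}(β=0.5920) × two z-phases.
With c≡cos(β/2)=0.956511 and s≡sin(β/2)=0.291697, N=[120·1·120·1]^{1/2}=120.000000
Admissible k: 0..1 (factorial args all ≥0)
  k=0: (−1)^0·120.0000/(120)·0.9565^6·0.2917^0 = +0.765843
  k=1: (−1)^1·120.0000/(24)·0.9565^4·0.2917^2 = -0.356117
d^3_{2,2}(0.5920) = +0.765843 -0.356117 = +0.409726
|D^3_{2,2}|² = |d^3_{2,2}(β)|² = (+0.409726)² = 0.167876 (the z-rotation phases have unit modulus)

P=0.1679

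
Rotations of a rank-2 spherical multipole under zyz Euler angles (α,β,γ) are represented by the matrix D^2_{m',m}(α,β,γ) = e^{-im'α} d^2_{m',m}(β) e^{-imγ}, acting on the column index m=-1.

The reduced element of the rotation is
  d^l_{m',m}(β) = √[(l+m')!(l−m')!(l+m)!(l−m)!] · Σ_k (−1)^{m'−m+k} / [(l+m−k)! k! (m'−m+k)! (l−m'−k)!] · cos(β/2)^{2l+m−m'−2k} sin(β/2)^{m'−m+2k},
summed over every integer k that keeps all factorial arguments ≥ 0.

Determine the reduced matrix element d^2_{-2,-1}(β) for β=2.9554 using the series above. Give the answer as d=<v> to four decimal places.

d=0.0016

d^2_{-2,-1}(β=2.9554) via the finite sum:
With c≡cos(β/2)=0.092962 and s≡sin(β/2)=0.995670, N=[1·24·1·6]^{1/2}=12.000000
k∈{1} keeps every argument non-negative
  k=1: (−1)^0·12.0000/(6)·0.0930^3·0.9957^1 = +0.001600
d^2_{-2,-1}(2.9554) = +0.001600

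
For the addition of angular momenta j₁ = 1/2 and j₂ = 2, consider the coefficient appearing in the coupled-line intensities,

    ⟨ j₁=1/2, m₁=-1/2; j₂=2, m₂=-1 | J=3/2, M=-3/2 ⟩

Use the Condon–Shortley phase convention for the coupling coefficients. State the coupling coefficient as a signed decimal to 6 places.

-0.447214  (= −√(1/5))

triangle: 1!·0!·3!/5! = 6/120
(j±m)!: 0!·1!·1!·3!·0!·3! = 36
prefactor² = (2J+1)·Δ·N² = 36/5
  k=1: −1/(1!·0!·0!·0!·0!·3!) = -1/6
Σ = -1/6  ⇒  CG² = 36/5·(-1/6)² = 1/5
CG = −√(1/5) = -0.447214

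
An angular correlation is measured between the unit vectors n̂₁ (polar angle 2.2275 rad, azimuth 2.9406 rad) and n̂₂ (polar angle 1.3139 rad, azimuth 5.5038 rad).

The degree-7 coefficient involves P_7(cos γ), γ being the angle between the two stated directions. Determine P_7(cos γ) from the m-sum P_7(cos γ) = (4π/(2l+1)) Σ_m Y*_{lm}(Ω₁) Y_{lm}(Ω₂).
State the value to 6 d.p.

Expand P_7 via completeness: Σ_{m} conj(Y_{7,m}) at Ω₁ times Y_{7,m} at Ω₂ —
  m=-7: Y*=(-0.015944, 0.096440)  Y=(0.267904, -0.291462)  product (0.023837, 0.030484)
  m=-6: Y*=(-0.100593, 0.263374)  Y=(-0.014036, -0.388874)  product (0.103831, 0.035421)
  m=-5: Y*=(-0.235740, 0.371183)  Y=(0.036347, 0.034225)  product (-0.021272, 0.005423)
  m=-4: Y*=(-0.225724, 0.234269)  Y=(0.352451, -0.008479)  product (-0.077571, 0.084482)
  m=-3: Y*=(0.078493, -0.054044)  Y=(0.046195, -0.047892)  product (0.001038, -0.006256)
  m=-2: Y*=(0.338215, -0.143787)  Y=(0.003799, 0.315869)  product (0.046703, 0.106285)
  m=-1: Y*=(0.061244, -0.012478)  Y=(0.077679, 0.076750)  product (0.005715, 0.003731)
  m=+0: Y*=(-0.348012, -0.000000)  Y=(-0.302532, 0.000000)  product (0.105285, 0.000000)
  m=+1: Y*=(-0.061244, -0.012478)  Y=(-0.077679, 0.076750)  product (0.005715, -0.003731)
  m=+2: Y*=(0.338215, 0.143787)  Y=(0.003799, -0.315869)  product (0.046703, -0.106285)
  m=+3: Y*=(-0.078493, -0.054044)  Y=(-0.046195, -0.047892)  product (0.001038, 0.006256)
  m=+4: Y*=(-0.225724, -0.234269)  Y=(0.352451, 0.008479)  product (-0.077571, -0.084482)
  m=+5: Y*=(0.235740, 0.371183)  Y=(-0.036347, 0.034225)  product (-0.021272, -0.005423)
  m=+6: Y*=(-0.100593, -0.263374)  Y=(-0.014036, 0.388874)  product (0.103831, -0.035421)
  m=+7: Y*=(0.015944, 0.096440)  Y=(-0.267904, -0.291462)  product (0.023837, -0.030484)
Σ over m = (0.269846, 0.000000); ×(4π/15) → (0.226066, 0.000000). Real part: 0.226066

0.226066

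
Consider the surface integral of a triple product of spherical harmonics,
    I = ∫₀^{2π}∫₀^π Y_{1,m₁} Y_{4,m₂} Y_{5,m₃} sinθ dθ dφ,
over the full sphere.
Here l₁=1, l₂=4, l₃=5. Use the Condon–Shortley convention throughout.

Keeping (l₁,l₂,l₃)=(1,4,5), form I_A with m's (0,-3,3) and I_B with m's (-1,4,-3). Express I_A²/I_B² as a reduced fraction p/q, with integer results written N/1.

16/1

Shared (l₁,l₂,l₃)=(1,4,5): N and (l;000)² cancel in I_A²/I_B².
A: Δ = 0!·2!·8!/11! = 1/495; Racah Σ t=0..0: t=0:+1/5040 = 1/5040; ⇒ 3j(1 4 5; 0 -3 3)² = 16/495, sgn +1
B: Δ = 0!·2!·8!/11! = 1/495; Racah Σ t=0..0: t=0:+1/80640 = 1/80640; ⇒ 3j(1 4 5; -1 4 -3)² = 1/495, sgn +1
I_A²/I_B² = (16/495)/(1/495) = 16/1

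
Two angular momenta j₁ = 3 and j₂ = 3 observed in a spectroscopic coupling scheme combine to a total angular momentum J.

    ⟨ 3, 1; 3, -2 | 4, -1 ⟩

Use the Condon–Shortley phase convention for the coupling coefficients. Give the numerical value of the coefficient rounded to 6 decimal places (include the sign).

+√(16/77) = +0.455842

√[9·2!4!4!/11! · 4!2!1!5!3!5!] = √(82944/77)
  +(−1)^0/∏(0,2,2,1,2,3)! = 1/48  (running 1/48)
  +(−1)^1/∏(1,1,1,0,3,4)! = -1/144  (running 1/72)
⟨..|..⟩ = √(82944/77)·(1/72) = +0.455842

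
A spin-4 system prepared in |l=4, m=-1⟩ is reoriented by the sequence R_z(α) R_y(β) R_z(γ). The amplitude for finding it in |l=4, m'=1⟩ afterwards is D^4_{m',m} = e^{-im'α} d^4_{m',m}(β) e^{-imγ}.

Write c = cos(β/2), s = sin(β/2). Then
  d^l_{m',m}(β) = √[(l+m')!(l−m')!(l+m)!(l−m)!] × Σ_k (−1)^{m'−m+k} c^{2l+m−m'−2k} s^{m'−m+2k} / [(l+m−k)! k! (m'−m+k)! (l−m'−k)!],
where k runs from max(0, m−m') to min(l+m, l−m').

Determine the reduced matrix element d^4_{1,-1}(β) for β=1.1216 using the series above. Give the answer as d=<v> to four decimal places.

d=0.0458

d^4_{1,-1}(β=1.1216) via the finite sum:
With c≡cos(β/2)=0.846830 and s≡sin(β/2)=0.531864, N=[120·6·6·120]^{1/2}=720.000000
k: max(0,(-1)−(1))=0 … min(4+(-1),4−(1))=3
  k=0: (−1)^2·720.0000/(72)·0.8468^6·0.5319^2 = +1.043225
  k=1: (−1)^3·720.0000/(24)·0.8468^4·0.5319^4 = -1.234547
  k=2: (−1)^4·720.0000/(48)·0.8468^2·0.5319^6 = +0.243493
  k=3: (−1)^5·720.0000/(720)·0.8468^0·0.5319^8 = -0.006403
d^4_{1,-1}(1.1216) = +1.043225 -1.234547 +0.243493 -0.006403 = +0.045767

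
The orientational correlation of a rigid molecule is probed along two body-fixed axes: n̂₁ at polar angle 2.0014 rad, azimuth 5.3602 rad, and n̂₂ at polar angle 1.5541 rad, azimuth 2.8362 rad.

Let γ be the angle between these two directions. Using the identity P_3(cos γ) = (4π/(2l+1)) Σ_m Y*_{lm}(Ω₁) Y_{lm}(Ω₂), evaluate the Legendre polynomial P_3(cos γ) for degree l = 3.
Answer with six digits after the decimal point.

Addition theorem: P_3(cos γ) = (4π/7) Σ_m Y*_{lm}(Ω₁) Y_{lm}(Ω₂), m = −3…3:
  m=-3: Y*=-0.291590-0.113983i  Y=-0.253923-0.330837i  product +0.036332+0.125412i
  m=-2: Y*=+0.095716+0.339014i  Y=+0.013974+0.009783i  product -0.001979+0.005674i
  m=-1: Y*=-0.022827+0.030164i  Y=+0.307754+0.097021i  product -0.009951+0.007068i
  m=+0: Y*=+0.331606-0.000000i  Y=-0.018682+0.000000i  product -0.006195+0.000000i
  m=+1: Y*=+0.022827+0.030164i  Y=-0.307754+0.097021i  product -0.009951-0.007068i
  m=+2: Y*=+0.095716-0.339014i  Y=+0.013974-0.009783i  product -0.001979-0.005674i
  m=+3: Y*=+0.291590-0.113983i  Y=+0.253923-0.330837i  product +0.036332-0.125412i
Σ over m = +0.042608+0.000000i; ×(4π/7) → +0.076489+0.000000i. Real part: 0.076489

0.076489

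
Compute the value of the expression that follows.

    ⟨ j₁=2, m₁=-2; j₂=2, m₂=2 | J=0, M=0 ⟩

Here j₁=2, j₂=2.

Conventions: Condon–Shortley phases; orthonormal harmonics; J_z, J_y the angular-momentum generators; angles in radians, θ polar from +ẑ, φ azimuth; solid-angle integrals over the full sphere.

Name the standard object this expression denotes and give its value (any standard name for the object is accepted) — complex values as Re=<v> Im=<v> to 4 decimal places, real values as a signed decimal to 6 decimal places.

Clebsch–Gordan coefficient, +√(1/5) ≈ +0.447214

This is a Clebsch–Gordan (vector-coupling) coefficient.
triangle: 4!×0!×0!/5! = 24/120
(j±m)!: 0!×4!×4!×0!×0!×0! = 576
prefactor² = (2J+1)×Δ×N² = 576/5
  k=4: +1/(4!×0!×0!×0!×0!×0!) = 1/24
Σ = 1/24  ⇒  CG² = 576/5×(1/24)² = 1/5
CG = +√(1/5) = +0.447214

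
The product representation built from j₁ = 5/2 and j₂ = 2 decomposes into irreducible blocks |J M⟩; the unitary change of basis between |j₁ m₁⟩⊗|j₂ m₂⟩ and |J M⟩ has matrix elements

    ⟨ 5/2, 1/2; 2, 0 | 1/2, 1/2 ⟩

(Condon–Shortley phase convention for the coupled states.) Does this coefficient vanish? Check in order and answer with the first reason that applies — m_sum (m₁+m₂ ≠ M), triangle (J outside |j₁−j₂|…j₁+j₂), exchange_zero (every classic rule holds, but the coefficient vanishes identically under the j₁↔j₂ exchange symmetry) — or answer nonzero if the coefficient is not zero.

nonzero

m-sum: m₁+m₂ = 1/2+0 = 1/2, M = 1/2  ✓
triangle: |j₁−j₂| = 1/2 ≤ J = 1/2 ≤ j₁+j₂ = 9/2  ✓
exchange: j₁≠j₂ or m₁≠m₂ — the exchange symmetry imposes no constraint here
value check: CG = +√(1/5) = +0.447214 ≠ 0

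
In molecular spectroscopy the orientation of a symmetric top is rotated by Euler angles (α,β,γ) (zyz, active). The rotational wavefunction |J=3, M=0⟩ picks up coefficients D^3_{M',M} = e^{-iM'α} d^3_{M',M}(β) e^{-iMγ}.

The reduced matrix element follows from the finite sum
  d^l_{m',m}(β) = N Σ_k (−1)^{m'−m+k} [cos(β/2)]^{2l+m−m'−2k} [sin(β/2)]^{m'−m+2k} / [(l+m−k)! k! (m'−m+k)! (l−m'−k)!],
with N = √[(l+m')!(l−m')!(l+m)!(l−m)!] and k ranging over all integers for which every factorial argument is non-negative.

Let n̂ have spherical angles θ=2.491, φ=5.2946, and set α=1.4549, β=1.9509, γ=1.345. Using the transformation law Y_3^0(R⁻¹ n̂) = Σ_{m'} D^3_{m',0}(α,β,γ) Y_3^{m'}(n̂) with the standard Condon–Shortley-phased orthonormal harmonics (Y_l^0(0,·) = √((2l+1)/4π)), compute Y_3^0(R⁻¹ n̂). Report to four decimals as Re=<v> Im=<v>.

Need the full column D^3_{m',0} for m'=−3..3 at α=1.4549, β=1.9509, γ=1.3450.
cos(β/2)=0.560796, sin(β/2)=0.827954
d^3_{-3,0}: single k=3 term ⇒ +0.447659;  D = -0.152529-0.420873i
d^3_{-2,0}: k∈[2..3] ⇒ +0.371357 -0.809460 = -0.438103;  D = +0.426386-0.100642i
d^3_{-1,0}: k∈[1..3] ⇒ +0.159082 -1.040267 +0.755835 = -0.125350;  D = -0.014495-0.124509i
d^3_{0,0}: k∈[0..3] ⇒ +0.031105 -0.610202 +1.330078 -0.322135 = +0.428846;  D = +0.428846+0.000000i
d^3_{1,0}: k∈[0..2] ⇒ -0.159082 +1.040267 -0.755835 = +0.125350;  D = +0.014495-0.124509i
d^3_{2,0}: k∈[0..1] ⇒ +0.371357 -0.809460 = -0.438103;  D = +0.426386+0.100642i
d^3_{3,0}: single k=0 term ⇒ -0.447659;  D = +0.152529-0.420873i
Y_3^{m'}(θ=2.491,φ=5.2946) and Σ D·Y over m':
  (-0.1525-0.4209i)·(-0.0913+0.0162i)  (+0.4264-0.1006i)·(+0.1179-0.2740i)  (-0.0145-0.1245i)·(+0.2331+0.3541i)  (+0.4288+0.0000i)·(-0.0493+0.0000i)  (+0.0145-0.1245i)·(-0.2331+0.3541i)  (+0.4264+0.1006i)·(+0.1179+0.2740i)  (+0.1525-0.4209i)·(+0.0913+0.0162i)
Y_3^0(R⁻¹ n̂) = +0.147184+0.000000i

Re=0.1472 Im=0.0000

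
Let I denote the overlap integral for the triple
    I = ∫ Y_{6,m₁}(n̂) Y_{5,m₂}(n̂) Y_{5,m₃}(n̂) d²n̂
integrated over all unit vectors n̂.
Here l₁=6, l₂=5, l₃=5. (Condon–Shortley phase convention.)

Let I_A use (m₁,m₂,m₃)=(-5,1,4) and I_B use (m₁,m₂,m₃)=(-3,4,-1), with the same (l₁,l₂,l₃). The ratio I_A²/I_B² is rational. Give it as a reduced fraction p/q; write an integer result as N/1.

l's match ⇒ only the (l;m) 3-j factors differ between A and B.
A: triangle coeff Δ(6,5,5) = 1/28588560; Σ_t [5,6]: t=5:−1/518400 t=6:+1/2073600 = -1/691200; (3j)²=81/4420 [(6 5 5; -5 1 4)], sign=+1
B: triangle coeff Δ(6,5,5) = 1/28588560; Σ_t [5,6]: t=5:−1/138240 t=6:+1/155520 = -1/1244160; (3j)²=3/9724 [(6 5 5; -3 4 -1)], sign=-1
I_A²/I_B² = (81/4420)/(3/9724) = 297/5

297/5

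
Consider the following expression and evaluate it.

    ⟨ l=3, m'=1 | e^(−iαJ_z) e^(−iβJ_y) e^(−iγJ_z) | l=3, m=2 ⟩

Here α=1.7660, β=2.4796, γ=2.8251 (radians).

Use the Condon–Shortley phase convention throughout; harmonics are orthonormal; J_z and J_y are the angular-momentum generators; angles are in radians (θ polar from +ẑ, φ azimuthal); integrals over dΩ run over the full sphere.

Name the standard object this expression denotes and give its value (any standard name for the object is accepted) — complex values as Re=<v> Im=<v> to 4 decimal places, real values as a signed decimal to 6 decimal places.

This is a Wigner D-matrix element — the rotation-matrix element ⟨l m'| R(α,β,γ) |l m⟩ in the angular-momentum basis.
Split into d^3_{1,2}(β=2.4796) × two z-phases.
c=cos(2.479600/2)=0.324985, s=sin(2.479600/2)=0.945719; N=√[24·2·120·1]=75.894664
k∈{1,2} keeps every argument non-negative
  k=1: (−1)^0·75.8947/(24)·0.3250^5·0.9457^1 = +0.010841
  k=2: (−1)^1·75.8947/(12)·0.3250^3·0.9457^3 = -0.183615
d^3_{1,2}(2.4796) = +0.010841 -0.183615 = -0.172774
Phases: e^{-i·(1)·1.7660}=-0.193966-0.981008i, e^{-i·(2)·2.8251}=+0.806265+0.591554i ⇒ D=-0.073244+0.156480i

Wigner D-matrix element, Re=-0.0732 Im=0.1565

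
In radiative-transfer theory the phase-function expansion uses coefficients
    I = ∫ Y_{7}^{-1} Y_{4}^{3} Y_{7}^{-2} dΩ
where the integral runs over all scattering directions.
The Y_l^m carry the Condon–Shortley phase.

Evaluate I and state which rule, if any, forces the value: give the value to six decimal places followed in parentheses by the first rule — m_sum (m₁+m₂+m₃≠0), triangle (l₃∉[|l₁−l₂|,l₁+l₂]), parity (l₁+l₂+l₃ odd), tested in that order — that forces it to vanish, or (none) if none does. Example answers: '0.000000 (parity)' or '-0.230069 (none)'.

-0.033455 (none)

Rules hold: Σm=0, L=18 even, 3≤7≤11.
N = 15·9·15 = 2025
Δ = 4!·10!·4!/19! = 1/58198140
Racah Σ t=0..4: t=0:+1/17418240 t=1:−1/622080 t=2:+1/230400 t=3:−1/622080 t=4:+1/17418240 = 1/806400
⇒ 3j(7 4 7; 0 0 0)² = 2268/230945, sgn -1
Racah Σ t=3..4: t=3:−1/2073600 t=4:+1/2488320 = -1/12441600
⇒ 3j(7 4 7; -1 3 -2)² = 98/138567, sgn +1
4πI² = N·(3j₀)²·(3jₘ)² = 30005640/2133423721
I = -1·√(0.0140645/4π) = -0.03345476
No selection rule forces the value: the integral is nonzero (none).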